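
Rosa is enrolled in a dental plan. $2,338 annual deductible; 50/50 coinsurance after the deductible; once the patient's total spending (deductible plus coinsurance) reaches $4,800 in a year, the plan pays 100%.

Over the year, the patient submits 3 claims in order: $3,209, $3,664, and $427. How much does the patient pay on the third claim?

Bill 1, $3,209: deductible takes $2,338, $871 remains; coinsurance $871 × 50% = $435.50. Patient pays $2,773.50; OOP now $2,773.50.
Bill 2, $3,664: 50% coinsurance on $3,664 = $1,832. Patient pays $1,832; OOP now $4,605.50.
Bill 3, $427: deductible met; 50% of $427 = $213.50. That would push OOP to $4,819, over the $4,800 cap, so patient pays $4,800 − $4,605.50 = $194.50.

$194.50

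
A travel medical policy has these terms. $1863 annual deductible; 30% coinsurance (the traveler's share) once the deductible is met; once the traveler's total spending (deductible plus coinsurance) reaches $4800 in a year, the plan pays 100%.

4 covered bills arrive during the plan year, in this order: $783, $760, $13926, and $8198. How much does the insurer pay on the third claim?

Claim 1 — $783: fully absorbed by the deductible. Traveler pays $783; OOP now $783. Insurer: $783 − $783 = $0.
Claim 2 — $760: entire amount goes to the deductible. Traveler owes $760 (running OOP $1543). Plan pays $760 − $760 = $0.
Claim 3 — $13926: $320 finishes the deductible; $13606 goes to coinsurance; 30% of $13606 = $4081.80. Deductible plus coinsurance: $320 + $4081.80 = $4401.80. Adding that to $1543 gives $5944.80, past the $4800 cap; traveler pays only $4800 − $1543 = $3257. Insurer: $13926 − $3257 = $10669.

$10669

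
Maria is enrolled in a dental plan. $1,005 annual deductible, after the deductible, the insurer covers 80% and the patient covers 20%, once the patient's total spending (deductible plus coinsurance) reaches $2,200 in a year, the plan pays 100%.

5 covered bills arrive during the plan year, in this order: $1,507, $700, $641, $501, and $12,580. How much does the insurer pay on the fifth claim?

$11,853.80

Claim 1 — $1,507: deductible takes $1,005, $502 remains; coinsurance $502 × 20% = $100.40. Patient owes $1,105.40 (running OOP $1,105.40). Plan pays $1,507 − $1,105.40 = $401.60.
Claim 2 — $700: 20% coinsurance on $700 = $140. Patient owes $140 (running OOP $1,245.40). Insurer: $700 − $140 = $560.
Claim 3 — $641: deductible met; 20% of $641 = $128.20. Cost to patient: $128.20. OOP to date $1,373.60. Insurer: $641 − $128.20 = $512.80.
Claim 4 — $501: 20% coinsurance on $501 = $100.20. Patient owes $100.20 (running OOP $1,473.80). Insurer: $501 − $100.20 = $400.80.
Claim 5 — $12,580: deductible already satisfied, so patient's share is 20% × $12,580 = $2,516. Adding that to $1,473.80 gives $3,989.80, past the $2,200 cap; patient pays only $2,200 − $1,473.80 = $726.20. Plan pays $12,580 − $726.20 = $11,853.80.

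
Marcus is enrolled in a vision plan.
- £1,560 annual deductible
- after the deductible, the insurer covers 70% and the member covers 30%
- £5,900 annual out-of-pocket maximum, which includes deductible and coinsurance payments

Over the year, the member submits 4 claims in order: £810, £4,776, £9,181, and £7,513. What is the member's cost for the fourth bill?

Claim 1 — £810: fully absorbed by the deductible. Member owes £810 (running OOP £810).
Claim 2 — £4,776: deductible takes £750, £4,026 remains; coinsurance £4,026 × 30% = £1,207.80. Member owes £1,957.80 (running OOP £2,767.80).
Claim 3 — £9,181: 30% coinsurance on £9,181 = £2,754.30. Member owes £2,754.30 (running OOP £5,522.10).
Claim 4 — £7,513: 30% coinsurance on £7,513 = £2,253.90. OOP would hit £7,776 > £5,900, so the cap limits the member to £5,900 − £5,522.10 = £377.90.

£377.90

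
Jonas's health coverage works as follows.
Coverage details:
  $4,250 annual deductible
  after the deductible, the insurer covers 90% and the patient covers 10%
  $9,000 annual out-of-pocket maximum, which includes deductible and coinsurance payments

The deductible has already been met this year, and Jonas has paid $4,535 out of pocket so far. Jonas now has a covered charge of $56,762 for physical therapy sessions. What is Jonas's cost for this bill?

With the deductible met, the entire $56,762 is subject to coinsurance.
Patient's 10% share of $56,762 is $5,676.20.
Adding $5,676.20 to the $4,535 already spent would give $10,211.20, which exceeds the $9,000 cap; the patient pays just $9,000 − $4,535 = $4,465.

$4,465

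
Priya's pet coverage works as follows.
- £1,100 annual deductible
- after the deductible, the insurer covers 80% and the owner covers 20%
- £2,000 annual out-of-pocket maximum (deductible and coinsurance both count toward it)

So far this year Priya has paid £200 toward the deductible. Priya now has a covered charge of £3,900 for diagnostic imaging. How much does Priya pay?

£200 of the £1,100 deductible is already met, leaving £900.
The remaining £3,000 (= £3,900 − £900) moves to coinsurance.
Owner's 20% share of £3,000 is £600.
So the owner owes £900 + £600 = £1,500 before any cap.
Year-to-date out-of-pocket becomes £200 + £1,500 = £1,700, still under the £2,000 maximum, so no cap applies.

£1,500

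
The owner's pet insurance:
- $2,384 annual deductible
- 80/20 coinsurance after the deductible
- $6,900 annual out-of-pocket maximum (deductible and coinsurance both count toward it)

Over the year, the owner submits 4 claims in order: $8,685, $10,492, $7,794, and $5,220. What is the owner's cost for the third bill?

$1,157.40

Claim 1 ($8,685): $2,384 finishes the deductible; $6,301 goes to coinsurance; owner's 20% is $1,260.20. Cost to owner: $3,644.20. OOP to date $3,644.20.
Claim 2 ($10,492): deductible met; 20% of $10,492 = $2,098.40. Owner pays $2,098.40; OOP now $5,742.60.
Claim 3 ($7,794): 20% coinsurance on $7,794 = $1,558.80. That would push OOP to $7,301.40, over the $6,900 cap, so owner pays $6,900 − $5,742.60 = $1,157.40.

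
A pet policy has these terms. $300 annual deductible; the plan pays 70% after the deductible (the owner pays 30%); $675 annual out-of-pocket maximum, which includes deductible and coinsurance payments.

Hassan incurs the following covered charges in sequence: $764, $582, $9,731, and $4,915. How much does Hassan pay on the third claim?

Claim 1 — $764: $300 to deductible, leaving $464; coinsurance $464 × 30% = $139.20. Owner pays $439.20; OOP now $439.20.
Claim 2 — $582: deductible already satisfied, so owner's share is 30% × $582 = $174.60. Cost to owner: $174.60. OOP to date $613.80.
Claim 3 — $9,731: 30% coinsurance on $9,731 = $2,919.30. OOP would hit $3,533.10 > $675, so the cap limits the owner to $675 − $613.80 = $61.20.

$61.20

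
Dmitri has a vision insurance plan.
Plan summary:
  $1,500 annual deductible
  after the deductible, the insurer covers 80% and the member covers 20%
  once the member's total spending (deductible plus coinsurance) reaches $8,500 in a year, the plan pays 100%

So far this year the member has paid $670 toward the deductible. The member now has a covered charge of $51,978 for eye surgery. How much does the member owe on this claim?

Remaining deductible: $1,500 − $670 = $830.
The remaining $51,148 (= $51,978 − $830) moves to coinsurance.
Coinsurance: $51,148 × 20% = $10,229.60.
That puts the member's cost at $830 + $10,229.60 = $11,059.60 before any cap.
Adding $11,059.60 to the $670 already spent would give $11,729.60, which exceeds the $8,500 cap; the member pays just $8,500 − $670 = $7,830.

$7,830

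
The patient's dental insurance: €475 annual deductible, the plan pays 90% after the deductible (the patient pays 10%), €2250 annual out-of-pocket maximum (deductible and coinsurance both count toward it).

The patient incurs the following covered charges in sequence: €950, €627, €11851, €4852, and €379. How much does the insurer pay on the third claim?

Claim 1 — €950: €475 finishes the deductible; €475 goes to coinsurance; patient's 10% is €47.50. Patient owes €522.50 (running OOP €522.50). Insurer: €950 − €522.50 = €427.50.
Claim 2 — €627: deductible already satisfied, so patient's share is 10% × €627 = €62.70. Patient pays €62.70; OOP now €585.20. Plan pays €627 − €62.70 = €564.30.
Claim 3 — €11851: deductible met; 10% of €11851 = €1185.10. Patient owes €1185.10 (running OOP €1770.30). Insurer: €11851 − €1185.10 = €10665.90.

€10665.90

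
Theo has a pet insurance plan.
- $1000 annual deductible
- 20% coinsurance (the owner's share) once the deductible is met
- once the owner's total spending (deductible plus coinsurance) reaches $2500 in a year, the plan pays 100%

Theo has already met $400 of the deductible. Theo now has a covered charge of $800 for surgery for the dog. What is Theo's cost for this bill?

$400 of the $1000 deductible is already met, leaving $600.
That leaves $800 − $600 = $200 for coinsurance.
Coinsurance: $200 × 20% = $40.
That puts the owner's cost at $600 + $40 = $640 before any cap.
Year-to-date out-of-pocket becomes $400 + $640 = $1040, still under the $2500 maximum, so no cap applies.

$640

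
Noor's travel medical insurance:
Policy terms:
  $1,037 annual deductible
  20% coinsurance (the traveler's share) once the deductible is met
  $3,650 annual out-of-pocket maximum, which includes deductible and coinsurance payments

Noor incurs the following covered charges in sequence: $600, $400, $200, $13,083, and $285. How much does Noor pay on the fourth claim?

Claim 1 — $600: fully absorbed by the deductible. Traveler owes $600 (running OOP $600).
Claim 2 — $400: fully absorbed by the deductible. Cost to traveler: $400. OOP to date $1,000.
Claim 3 — $200: $37 finishes the deductible; $163 goes to coinsurance; coinsurance $163 × 20% = $32.60. Traveler pays $69.60; OOP now $1,069.60.
Claim 4 — $13,083: deductible already satisfied, so traveler's share is 20% × $13,083 = $2,616.60. OOP would hit $3,686.20 > $3,650, so the cap limits the traveler to $3,650 − $1,069.60 = $2,580.40.

$2,580.40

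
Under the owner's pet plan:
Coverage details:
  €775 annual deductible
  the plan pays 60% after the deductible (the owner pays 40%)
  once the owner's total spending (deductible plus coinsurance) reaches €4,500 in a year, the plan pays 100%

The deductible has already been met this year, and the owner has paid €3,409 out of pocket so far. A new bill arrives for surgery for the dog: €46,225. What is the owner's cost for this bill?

€1,091

The deductible is already satisfied, so the full bill goes to coinsurance.
Coinsurance: €46,225 × 40% = €18,490.
Year-to-date out-of-pocket would reach €3,409 + €18,490 = €21,899, above the €4,500 maximum, so the owner pays only €4,500 − €3,409 = €1,091.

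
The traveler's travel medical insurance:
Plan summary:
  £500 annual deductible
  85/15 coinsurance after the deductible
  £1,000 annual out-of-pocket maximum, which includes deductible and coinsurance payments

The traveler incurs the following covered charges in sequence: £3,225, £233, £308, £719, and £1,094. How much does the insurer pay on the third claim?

#1 (£3,225): £500 finishes the deductible; £2,725 goes to coinsurance; traveler's 15% is £408.75. Traveler pays £908.75; OOP now £908.75. Insurer: £3,225 − £908.75 = £2,316.25.
#2 (£233): deductible met; 15% of £233 = £34.95. Traveler owes £34.95 (running OOP £943.70). Insurer: £233 − £34.95 = £198.05.
#3 (£308): deductible met; 15% of £308 = £46.20. Cost to traveler: £46.20. OOP to date £989.90. Insurer: £308 − £46.20 = £261.80.

£261.80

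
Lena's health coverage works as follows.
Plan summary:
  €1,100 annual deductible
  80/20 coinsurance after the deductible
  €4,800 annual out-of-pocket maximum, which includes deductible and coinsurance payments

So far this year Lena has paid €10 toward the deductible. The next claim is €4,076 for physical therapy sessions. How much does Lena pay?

€1,687.20

Remaining deductible: €1,100 − €10 = €1,090.
After the €1,090 deductible portion, €4,076 − €1,090 = €2,986 is subject to coinsurance.
Coinsurance: €2,986 × 20% = €597.20.
That puts the patient's cost at €1,090 + €597.20 = €1,687.20 before any cap.
Total out-of-pocket so far would be €10 + €1,687.20 = €1,697.20, below the €4,800 cap — no reduction.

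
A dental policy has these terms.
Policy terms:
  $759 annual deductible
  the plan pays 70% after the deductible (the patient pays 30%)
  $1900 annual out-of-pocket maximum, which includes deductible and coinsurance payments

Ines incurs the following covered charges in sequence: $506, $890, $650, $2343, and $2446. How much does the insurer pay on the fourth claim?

Claim 1 ($506): entire amount goes to the deductible. Patient owes $506 (running OOP $506). Insurer: $506 − $506 = $0.
Claim 2 ($890): $253 finishes the deductible; $637 goes to coinsurance; patient's 30% is $191.10. Patient owes $444.10 (running OOP $950.10). Insurer: $890 − $444.10 = $445.90.
Claim 3 ($650): 30% coinsurance on $650 = $195. Cost to patient: $195. OOP to date $1145.10. Plan pays $650 − $195 = $455.
Claim 4 ($2343): deductible already satisfied, so patient's share is 30% × $2343 = $702.90. Patient pays $702.90; OOP now $1848. Insurer: $2343 − $702.90 = $1640.10.

$1640.10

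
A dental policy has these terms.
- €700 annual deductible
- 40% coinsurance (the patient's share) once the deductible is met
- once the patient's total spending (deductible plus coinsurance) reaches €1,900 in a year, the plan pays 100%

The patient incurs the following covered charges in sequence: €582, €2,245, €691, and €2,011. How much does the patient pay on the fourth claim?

#1 (€582): fully absorbed by the deductible. Patient owes €582 (running OOP €582).
#2 (€2,245): €118 finishes the deductible; €2,127 goes to coinsurance; 40% of €2,127 = €850.80. Cost to patient: €968.80. OOP to date €1,550.80.
#3 (€691): deductible met; 40% of €691 = €276.40. Patient pays €276.40; OOP now €1,827.20.
#4 (€2,011): deductible already satisfied, so patient's share is 40% × €2,011 = €804.40. OOP would hit €2,631.60 > €1,900, so the cap limits the patient to €1,900 − €1,827.20 = €72.80.

€72.80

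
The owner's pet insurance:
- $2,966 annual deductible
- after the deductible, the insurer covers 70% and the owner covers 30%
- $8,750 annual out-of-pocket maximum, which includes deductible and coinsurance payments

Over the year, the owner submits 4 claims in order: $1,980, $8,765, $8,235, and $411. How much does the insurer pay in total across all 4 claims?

Bill 1, $1,980: all of it applies to the deductible. Owner pays $1,980; OOP now $1,980. Insurer: $1,980 − $1,980 = $0.
Bill 2, $8,765: $986 finishes the deductible; $7,779 goes to coinsurance; owner's 30% is $2,333.70. Cost to owner: $3,319.70. OOP to date $5,299.70. Plan pays $8,765 − $3,319.70 = $5,445.30.
Bill 3, $8,235: deductible met; 30% of $8,235 = $2,470.50. Cost to owner: $2,470.50. OOP to date $7,770.20. Insurer: $8,235 − $2,470.50 = $5,764.50.
Bill 4, $411: deductible met; 30% of $411 = $123.30. Owner owes $123.30 (running OOP $7,893.50). Plan pays $411 − $123.30 = $287.70.
Insurer total = bills − owner's total = $19,391 − $7,893.50 = $11,497.50.

$11,497.50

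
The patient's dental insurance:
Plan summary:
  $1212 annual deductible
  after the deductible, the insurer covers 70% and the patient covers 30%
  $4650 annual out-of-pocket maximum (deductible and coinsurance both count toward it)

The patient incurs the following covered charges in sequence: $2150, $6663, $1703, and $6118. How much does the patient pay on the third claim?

Claim 1 ($2150): $1212 to deductible, leaving $938; patient's 30% is $281.40. Patient owes $1493.40 (running OOP $1493.40).
Claim 2 ($6663): deductible already satisfied, so patient's share is 30% × $6663 = $1998.90. Cost to patient: $1998.90. OOP to date $3492.30.
Claim 3 ($1703): deductible met; 30% of $1703 = $510.90. Patient pays $510.90; OOP now $4003.20.

$510.90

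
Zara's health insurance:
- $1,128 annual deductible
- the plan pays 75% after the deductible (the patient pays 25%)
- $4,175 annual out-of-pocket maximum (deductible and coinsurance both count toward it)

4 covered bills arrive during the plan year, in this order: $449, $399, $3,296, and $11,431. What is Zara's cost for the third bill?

#1 ($449): entire amount goes to the deductible. Cost to patient: $449. OOP to date $449.
#2 ($399): fully absorbed by the deductible. Patient pays $399; OOP now $848.
#3 ($3,296): deductible takes $280, $3,016 remains; patient's 25% is $754. Cost to patient: $1,034. OOP to date $1,882.

$1,034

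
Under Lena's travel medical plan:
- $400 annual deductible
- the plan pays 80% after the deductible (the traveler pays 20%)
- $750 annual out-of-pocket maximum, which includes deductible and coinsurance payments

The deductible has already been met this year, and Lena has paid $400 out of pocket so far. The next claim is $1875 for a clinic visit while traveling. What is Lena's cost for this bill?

$350

The deductible is already satisfied, so the full bill goes to coinsurance.
Coinsurance: $1875 × 20% = $375.
That would bring total out-of-pocket to $775, past the $750 cap. The traveler is capped at $750 − $400 = $350 on this claim.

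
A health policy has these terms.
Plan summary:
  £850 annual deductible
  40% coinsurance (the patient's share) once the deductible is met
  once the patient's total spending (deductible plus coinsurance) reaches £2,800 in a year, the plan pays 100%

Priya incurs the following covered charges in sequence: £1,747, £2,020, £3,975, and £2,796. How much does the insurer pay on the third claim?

£3,191.80

Bill 1, £1,747: £850 to deductible, leaving £897; coinsurance £897 × 40% = £358.80. Patient owes £1,208.80 (running OOP £1,208.80). Plan pays £1,747 − £1,208.80 = £538.20.
Bill 2, £2,020: 40% coinsurance on £2,020 = £808. Cost to patient: £808. OOP to date £2,016.80. Plan pays £2,020 − £808 = £1,212.
Bill 3, £3,975: 40% coinsurance on £3,975 = £1,590. Adding that to £2,016.80 gives £3,606.80, past the £2,800 cap; patient pays only £2,800 − £2,016.80 = £783.20. Insurer: £3,975 − £783.20 = £3,191.80.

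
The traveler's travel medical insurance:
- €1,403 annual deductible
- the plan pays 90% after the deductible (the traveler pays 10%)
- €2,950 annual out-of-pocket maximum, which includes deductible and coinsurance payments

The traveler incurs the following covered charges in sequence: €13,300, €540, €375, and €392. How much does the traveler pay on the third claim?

#1 (€13,300): €1,403 finishes the deductible; €11,897 goes to coinsurance; coinsurance €11,897 × 10% = €1,189.70. Cost to traveler: €2,592.70. OOP to date €2,592.70.
#2 (€540): 10% coinsurance on €540 = €54. Traveler owes €54 (running OOP €2,646.70).
#3 (€375): 10% coinsurance on €375 = €37.50. Traveler owes €37.50 (running OOP €2,684.20).

€37.50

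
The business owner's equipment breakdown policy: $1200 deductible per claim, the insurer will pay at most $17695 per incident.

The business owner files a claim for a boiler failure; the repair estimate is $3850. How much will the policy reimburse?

$2650

Subtract the deductible: $3850 − $1200 = $2650.
$2650 ≤ $17695, so the limit doesn't bind; insurer pays $2650.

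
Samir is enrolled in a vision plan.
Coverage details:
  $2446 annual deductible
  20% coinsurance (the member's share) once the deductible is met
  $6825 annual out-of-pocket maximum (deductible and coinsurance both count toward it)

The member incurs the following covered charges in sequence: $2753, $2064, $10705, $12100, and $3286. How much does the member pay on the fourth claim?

$1763.80

Claim 1 ($2753): $2446 to deductible, leaving $307; 20% of $307 = $61.40. Member pays $2507.40; OOP now $2507.40.
Claim 2 ($2064): deductible met; 20% of $2064 = $412.80. Member owes $412.80 (running OOP $2920.20).
Claim 3 ($10705): deductible already satisfied, so member's share is 20% × $10705 = $2141. Member pays $2141; OOP now $5061.20.
Claim 4 ($12100): deductible met; 20% of $12100 = $2420. Adding that to $5061.20 gives $7481.20, past the $6825 cap; member pays only $6825 − $5061.20 = $1763.80.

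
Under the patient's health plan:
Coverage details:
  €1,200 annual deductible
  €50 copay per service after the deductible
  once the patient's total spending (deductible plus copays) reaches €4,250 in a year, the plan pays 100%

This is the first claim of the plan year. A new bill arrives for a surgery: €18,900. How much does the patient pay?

Deductible not yet touched, so the first €1,200 of the bill goes to the deductible.
The remaining €17,700 (= €18,900 − €1,200) moves to the copay.
Copay on this service: €50.
That puts the patient's cost at €1,200 + €50 = €1,250 before any cap.
Total out-of-pocket so far would be €0 + €1,250 = €1,250, below the €4,250 cap — no reduction.

€1,250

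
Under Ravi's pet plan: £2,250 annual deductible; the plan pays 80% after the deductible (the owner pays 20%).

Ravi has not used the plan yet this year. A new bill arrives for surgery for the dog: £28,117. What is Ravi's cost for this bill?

£7,423.40

Nothing has been paid toward the £2,250 deductible, so the first £2,250 of this charge is applied there.
The remaining £25,867 (= £28,117 − £2,250) moves to coinsurance.
Coinsurance: £25,867 × 20% = £5,173.40.
Owner responsibility: £2,250 + £5,173.40 = £7,423.40.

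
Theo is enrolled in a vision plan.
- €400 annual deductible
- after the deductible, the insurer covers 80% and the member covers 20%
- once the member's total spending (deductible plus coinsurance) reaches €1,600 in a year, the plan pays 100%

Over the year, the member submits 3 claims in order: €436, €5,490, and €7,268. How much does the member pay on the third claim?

Claim 1 (€436): deductible takes €400, €36 remains; member's 20% is €7.20. Member owes €407.20 (running OOP €407.20).
Claim 2 (€5,490): deductible met; 20% of €5,490 = €1,098. Member pays €1,098; OOP now €1,505.20.
Claim 3 (€7,268): deductible met; 20% of €7,268 = €1,453.60. Adding that to €1,505.20 gives €2,958.80, past the €1,600 cap; member pays only €1,600 − €1,505.20 = €94.80.

€94.80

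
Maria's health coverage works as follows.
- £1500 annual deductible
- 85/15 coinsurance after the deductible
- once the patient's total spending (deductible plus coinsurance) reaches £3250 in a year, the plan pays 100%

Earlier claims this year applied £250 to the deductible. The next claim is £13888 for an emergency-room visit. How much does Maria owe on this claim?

£250 of the £1500 deductible is already met, leaving £1250.
That leaves £13888 − £1250 = £12638 for coinsurance.
15% of £12638 = £1895.70 falls to the patient.
Patient responsibility before any cap: £1250 + £1895.70 = £3145.70.
Adding £3145.70 to the £250 already spent would give £3395.70, which exceeds the £3250 cap; the patient pays just £3250 − £250 = £3000.

£3000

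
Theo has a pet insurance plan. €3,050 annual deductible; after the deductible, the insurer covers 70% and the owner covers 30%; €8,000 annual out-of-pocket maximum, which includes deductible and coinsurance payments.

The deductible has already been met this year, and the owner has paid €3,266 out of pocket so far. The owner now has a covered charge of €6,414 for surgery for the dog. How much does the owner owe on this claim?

The deductible is already satisfied, so the full bill goes to coinsurance.
Coinsurance: €6,414 × 30% = €1,924.20.
Total out-of-pocket so far would be €3,266 + €1,924.20 = €5,190.20, below the €8,000 cap — no reduction.

€1,924.20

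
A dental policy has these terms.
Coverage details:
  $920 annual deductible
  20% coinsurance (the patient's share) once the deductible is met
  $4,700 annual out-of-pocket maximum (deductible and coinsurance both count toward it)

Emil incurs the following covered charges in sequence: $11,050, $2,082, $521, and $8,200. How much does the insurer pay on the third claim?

Bill 1, $11,050: $920 to deductible, leaving $10,130; coinsurance $10,130 × 20% = $2,026. Cost to patient: $2,946. OOP to date $2,946. Insurer: $11,050 − $2,946 = $8,104.
Bill 2, $2,082: deductible met; 20% of $2,082 = $416.40. Cost to patient: $416.40. OOP to date $3,362.40. Insurer: $2,082 − $416.40 = $1,665.60.
Bill 3, $521: deductible already satisfied, so patient's share is 20% × $521 = $104.20. Patient pays $104.20; OOP now $3,466.60. Insurer: $521 − $104.20 = $416.80.

$416.80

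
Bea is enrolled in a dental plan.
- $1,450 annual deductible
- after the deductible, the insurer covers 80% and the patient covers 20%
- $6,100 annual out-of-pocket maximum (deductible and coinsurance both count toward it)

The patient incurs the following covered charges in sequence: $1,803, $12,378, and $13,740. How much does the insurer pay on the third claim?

Bill 1, $1,803: $1,450 to deductible, leaving $353; 20% of $353 = $70.60. Patient owes $1,520.60 (running OOP $1,520.60). Insurer: $1,803 − $1,520.60 = $282.40.
Bill 2, $12,378: deductible already satisfied, so patient's share is 20% × $12,378 = $2,475.60. Patient pays $2,475.60; OOP now $3,996.20. Insurer: $12,378 − $2,475.60 = $9,902.40.
Bill 3, $13,740: deductible already satisfied, so patient's share is 20% × $13,740 = $2,748. OOP would hit $6,744.20 > $6,100, so the cap limits the patient to $6,100 − $3,996.20 = $2,103.80. Insurer: $13,740 − $2,103.80 = $11,636.20.

$11,636.20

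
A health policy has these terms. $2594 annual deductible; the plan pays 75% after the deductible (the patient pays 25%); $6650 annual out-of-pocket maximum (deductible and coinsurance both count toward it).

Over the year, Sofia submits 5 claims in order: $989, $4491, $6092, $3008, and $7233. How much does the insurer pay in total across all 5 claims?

Bill 1, $989: entire amount goes to the deductible. Cost to patient: $989. OOP to date $989. Insurer: $989 − $989 = $0.
Bill 2, $4491: $1605 finishes the deductible; $2886 goes to coinsurance; coinsurance $2886 × 25% = $721.50. Patient pays $2326.50; OOP now $3315.50. Plan pays $4491 − $2326.50 = $2164.50.
Bill 3, $6092: 25% coinsurance on $6092 = $1523. Cost to patient: $1523. OOP to date $4838.50. Plan pays $6092 − $1523 = $4569.
Bill 4, $3008: 25% coinsurance on $3008 = $752. Patient owes $752 (running OOP $5590.50). Plan pays $3008 − $752 = $2256.
Bill 5, $7233: deductible met; 25% of $7233 = $1808.25. Adding that to $5590.50 gives $7398.75, past the $6650 cap; patient pays only $6650 − $5590.50 = $1059.50. Insurer: $7233 − $1059.50 = $6173.50.
Insurer total = bills − patient's total = $21813 − $6650 = $15163.

$15163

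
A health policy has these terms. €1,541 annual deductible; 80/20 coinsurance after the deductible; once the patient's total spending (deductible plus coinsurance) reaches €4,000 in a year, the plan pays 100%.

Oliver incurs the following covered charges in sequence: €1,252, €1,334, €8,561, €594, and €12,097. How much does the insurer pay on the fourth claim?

#1 (€1,252): fully absorbed by the deductible. Patient owes €1,252 (running OOP €1,252). Plan pays €1,252 − €1,252 = €0.
#2 (€1,334): deductible takes €289, €1,045 remains; patient's 20% is €209. Patient pays €498; OOP now €1,750. Plan pays €1,334 − €498 = €836.
#3 (€8,561): deductible met; 20% of €8,561 = €1,712.20. Cost to patient: €1,712.20. OOP to date €3,462.20. Plan pays €8,561 − €1,712.20 = €6,848.80.
#4 (€594): 20% coinsurance on €594 = €118.80. Patient pays €118.80; OOP now €3,581. Plan pays €594 − €118.80 = €475.20.

€475.20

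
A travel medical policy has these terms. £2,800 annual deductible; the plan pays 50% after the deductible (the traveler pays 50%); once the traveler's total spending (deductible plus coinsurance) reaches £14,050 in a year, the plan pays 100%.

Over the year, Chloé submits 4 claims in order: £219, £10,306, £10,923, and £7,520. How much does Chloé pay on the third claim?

£5,461.50

#1 (£219): all of it applies to the deductible. Traveler pays £219; OOP now £219.
#2 (£10,306): £2,581 finishes the deductible; £7,725 goes to coinsurance; 50% of £7,725 = £3,862.50. Traveler owes £6,443.50 (running OOP £6,662.50).
#3 (£10,923): deductible met; 50% of £10,923 = £5,461.50. Traveler owes £5,461.50 (running OOP £12,124).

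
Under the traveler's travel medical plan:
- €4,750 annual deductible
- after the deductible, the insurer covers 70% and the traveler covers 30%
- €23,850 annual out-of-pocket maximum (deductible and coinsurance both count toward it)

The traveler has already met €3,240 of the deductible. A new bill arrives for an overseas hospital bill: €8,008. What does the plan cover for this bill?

€4,548.60

€3,240 of the €4,750 deductible is already met, leaving €1,510.
After the €1,510 deductible portion, €8,008 − €1,510 = €6,498 is subject to coinsurance.
Traveler's 30% share of €6,498 is €1,949.40.
That puts the traveler's cost at €1,510 + €1,949.40 = €3,459.40 before any cap.
Year-to-date out-of-pocket becomes €3,240 + €3,459.40 = €6,699.40, still under the €23,850 maximum, so no cap applies.
The insurer covers the remainder: €8,008 − €3,459.40 = €4,548.60.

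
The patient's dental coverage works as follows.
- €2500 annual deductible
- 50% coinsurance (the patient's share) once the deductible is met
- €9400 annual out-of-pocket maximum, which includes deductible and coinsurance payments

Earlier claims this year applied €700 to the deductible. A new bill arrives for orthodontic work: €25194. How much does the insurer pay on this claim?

Deductible still to meet: €2500 − €700 = €1800.
That leaves €25194 − €1800 = €23394 for coinsurance.
50% of €23394 = €11697 falls to the patient.
Patient responsibility before any cap: €1800 + €11697 = €13497.
That would bring total out-of-pocket to €14197, past the €9400 cap. The patient is capped at €9400 − €700 = €8700 on this claim.
Insurer pays the balance: €25194 − €8700 = €16494.

€16494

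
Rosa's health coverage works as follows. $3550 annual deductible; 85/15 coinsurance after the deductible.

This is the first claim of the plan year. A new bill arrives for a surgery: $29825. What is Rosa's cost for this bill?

Deductible not yet touched, so the first $3550 of the bill goes to the deductible.
After the $3550 deductible portion, $29825 − $3550 = $26275 is subject to coinsurance.
Coinsurance: $26275 × 15% = $3941.25.
That puts the patient's cost at $3550 + $3941.25 = $7491.25.

$7491.25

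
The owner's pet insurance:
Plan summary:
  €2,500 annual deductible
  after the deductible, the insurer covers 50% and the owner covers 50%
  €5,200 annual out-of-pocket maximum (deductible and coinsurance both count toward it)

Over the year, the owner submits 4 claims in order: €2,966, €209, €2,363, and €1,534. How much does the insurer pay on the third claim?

Claim 1 (€2,966): deductible takes €2,500, €466 remains; owner's 50% is €233. Owner owes €2,733 (running OOP €2,733). Plan pays €2,966 − €2,733 = €233.
Claim 2 (€209): 50% coinsurance on €209 = €104.50. Owner owes €104.50 (running OOP €2,837.50). Insurer: €209 − €104.50 = €104.50.
Claim 3 (€2,363): 50% coinsurance on €2,363 = €1,181.50. Owner owes €1,181.50 (running OOP €4,019). Insurer: €2,363 − €1,181.50 = €1,181.50.

€1,181.50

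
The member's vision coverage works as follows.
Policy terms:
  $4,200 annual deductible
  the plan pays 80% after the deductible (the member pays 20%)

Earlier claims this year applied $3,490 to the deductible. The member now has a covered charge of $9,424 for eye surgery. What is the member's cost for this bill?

$2,452.80

Remaining deductible: $4,200 − $3,490 = $710.
That leaves $9,424 − $710 = $8,714 for coinsurance.
Coinsurance: $8,714 × 20% = $1,742.80.
So the member owes $710 + $1,742.80 = $2,452.80.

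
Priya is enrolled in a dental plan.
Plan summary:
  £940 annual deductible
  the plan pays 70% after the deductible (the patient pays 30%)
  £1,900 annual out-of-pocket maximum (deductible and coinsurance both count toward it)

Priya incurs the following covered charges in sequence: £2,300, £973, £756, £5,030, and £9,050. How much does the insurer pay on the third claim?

£529.20

Claim 1 (£2,300): deductible takes £940, £1,360 remains; patient's 30% is £408. Cost to patient: £1,348. OOP to date £1,348. Insurer: £2,300 − £1,348 = £952.
Claim 2 (£973): deductible met; 30% of £973 = £291.90. Patient pays £291.90; OOP now £1,639.90. Plan pays £973 − £291.90 = £681.10.
Claim 3 (£756): deductible already satisfied, so patient's share is 30% × £756 = £226.80. Patient owes £226.80 (running OOP £1,866.70). Plan pays £756 − £226.80 = £529.20.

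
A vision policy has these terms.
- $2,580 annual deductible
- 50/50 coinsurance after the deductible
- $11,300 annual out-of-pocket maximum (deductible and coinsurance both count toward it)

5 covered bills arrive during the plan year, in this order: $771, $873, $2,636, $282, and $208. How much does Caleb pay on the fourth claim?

$141

Claim 1 — $771: fully absorbed by the deductible. Member owes $771 (running OOP $771).
Claim 2 — $873: fully absorbed by the deductible. Cost to member: $873. OOP to date $1,644.
Claim 3 — $2,636: $936 finishes the deductible; $1,700 goes to coinsurance; 50% of $1,700 = $850. Member pays $1,786; OOP now $3,430.
Claim 4 — $282: deductible already satisfied, so member's share is 50% × $282 = $141. Cost to member: $141. OOP to date $3,571.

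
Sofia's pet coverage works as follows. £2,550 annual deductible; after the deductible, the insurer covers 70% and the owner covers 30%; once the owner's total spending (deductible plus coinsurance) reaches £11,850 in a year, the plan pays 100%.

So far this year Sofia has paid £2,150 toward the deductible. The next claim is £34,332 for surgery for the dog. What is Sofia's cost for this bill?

£9,700

Remaining deductible: £2,550 − £2,150 = £400.
That leaves £34,332 − £400 = £33,932 for coinsurance.
30% of £33,932 = £10,179.60 falls to the owner.
Owner responsibility before any cap: £400 + £10,179.60 = £10,579.60.
Year-to-date out-of-pocket would reach £2,150 + £10,579.60 = £12,729.60, above the £11,850 maximum, so the owner pays only £11,850 − £2,150 = £9,700.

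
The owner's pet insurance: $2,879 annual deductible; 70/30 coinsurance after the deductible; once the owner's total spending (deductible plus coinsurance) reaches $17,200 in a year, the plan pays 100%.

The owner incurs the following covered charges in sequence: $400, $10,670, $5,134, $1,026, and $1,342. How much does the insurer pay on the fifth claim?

Bill 1, $400: fully absorbed by the deductible. Owner owes $400 (running OOP $400). Plan pays $400 − $400 = $0.
Bill 2, $10,670: $2,479 finishes the deductible; $8,191 goes to coinsurance; owner's 30% is $2,457.30. Owner owes $4,936.30 (running OOP $5,336.30). Plan pays $10,670 − $4,936.30 = $5,733.70.
Bill 3, $5,134: deductible already satisfied, so owner's share is 30% × $5,134 = $1,540.20. Cost to owner: $1,540.20. OOP to date $6,876.50. Insurer: $5,134 − $1,540.20 = $3,593.80.
Bill 4, $1,026: deductible already satisfied, so owner's share is 30% × $1,026 = $307.80. Owner owes $307.80 (running OOP $7,184.30). Plan pays $1,026 − $307.80 = $718.20.
Bill 5, $1,342: 30% coinsurance on $1,342 = $402.60. Owner owes $402.60 (running OOP $7,586.90). Insurer: $1,342 − $402.60 = $939.40.

$939.40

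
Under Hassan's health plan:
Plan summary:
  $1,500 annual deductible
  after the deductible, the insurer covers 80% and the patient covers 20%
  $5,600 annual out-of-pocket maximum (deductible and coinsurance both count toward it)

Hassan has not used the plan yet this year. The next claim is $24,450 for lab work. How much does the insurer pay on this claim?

$18,850

The full $1,500 deductible is still open; $1,500 of this bill applies to it.
The remaining $22,950 (= $24,450 − $1,500) moves to coinsurance.
Patient's 20% share of $22,950 is $4,590.
So the patient owes $1,500 + $4,590 = $6,090 before any cap.
That would bring total out-of-pocket to $6,090, past the $5,600 cap. The patient is capped at $5,600 − $0 = $5,600 on this claim.
Insurer pays the balance: $24,450 − $5,600 = $18,850.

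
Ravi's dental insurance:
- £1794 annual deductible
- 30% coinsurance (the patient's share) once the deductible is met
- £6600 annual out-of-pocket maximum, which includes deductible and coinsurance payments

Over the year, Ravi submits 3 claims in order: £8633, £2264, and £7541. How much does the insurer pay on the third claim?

Bill 1, £8633: deductible takes £1794, £6839 remains; patient's 30% is £2051.70. Patient owes £3845.70 (running OOP £3845.70). Plan pays £8633 − £3845.70 = £4787.30.
Bill 2, £2264: deductible met; 30% of £2264 = £679.20. Patient pays £679.20; OOP now £4524.90. Plan pays £2264 − £679.20 = £1584.80.
Bill 3, £7541: 30% coinsurance on £7541 = £2262.30. That would push OOP to £6787.20, over the £6600 cap, so patient pays £6600 − £4524.90 = £2075.10. Insurer: £7541 − £2075.10 = £5465.90.

£5465.90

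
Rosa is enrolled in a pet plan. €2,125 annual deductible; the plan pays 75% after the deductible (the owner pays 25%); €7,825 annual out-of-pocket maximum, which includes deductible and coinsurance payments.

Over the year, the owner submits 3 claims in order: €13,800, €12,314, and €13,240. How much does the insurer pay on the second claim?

#1 (€13,800): deductible takes €2,125, €11,675 remains; owner's 25% is €2,918.75. Owner owes €5,043.75 (running OOP €5,043.75). Insurer: €13,800 − €5,043.75 = €8,756.25.
#2 (€12,314): 25% coinsurance on €12,314 = €3,078.50. Adding that to €5,043.75 gives €8,122.25, past the €7,825 cap; owner pays only €7,825 − €5,043.75 = €2,781.25. Plan pays €12,314 − €2,781.25 = €9,532.75.

€9,532.75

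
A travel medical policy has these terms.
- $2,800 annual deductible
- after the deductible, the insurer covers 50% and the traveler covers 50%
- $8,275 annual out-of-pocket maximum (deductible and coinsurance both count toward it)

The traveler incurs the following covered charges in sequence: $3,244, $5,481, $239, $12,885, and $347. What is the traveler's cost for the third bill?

$119.50

Claim 1 ($3,244): deductible takes $2,800, $444 remains; traveler's 50% is $222. Traveler owes $3,022 (running OOP $3,022).
Claim 2 ($5,481): 50% coinsurance on $5,481 = $2,740.50. Cost to traveler: $2,740.50. OOP to date $5,762.50.
Claim 3 ($239): 50% coinsurance on $239 = $119.50. Cost to traveler: $119.50. OOP to date $5,882.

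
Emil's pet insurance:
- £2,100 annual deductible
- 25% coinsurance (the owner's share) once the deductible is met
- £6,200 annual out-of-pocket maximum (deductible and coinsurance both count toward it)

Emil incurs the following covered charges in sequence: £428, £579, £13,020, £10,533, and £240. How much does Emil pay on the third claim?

£4,074.75

Bill 1, £428: fully absorbed by the deductible. Owner owes £428 (running OOP £428).
Bill 2, £579: all of it applies to the deductible. Owner pays £579; OOP now £1,007.
Bill 3, £13,020: deductible takes £1,093, £11,927 remains; coinsurance £11,927 × 25% = £2,981.75. Owner owes £4,074.75 (running OOP £5,081.75).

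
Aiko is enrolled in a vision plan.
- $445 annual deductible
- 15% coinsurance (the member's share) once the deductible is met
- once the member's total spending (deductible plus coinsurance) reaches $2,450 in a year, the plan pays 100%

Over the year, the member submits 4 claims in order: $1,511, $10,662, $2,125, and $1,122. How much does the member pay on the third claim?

$245.80

#1 ($1,511): $445 finishes the deductible; $1,066 goes to coinsurance; 15% of $1,066 = $159.90. Cost to member: $604.90. OOP to date $604.90.
#2 ($10,662): 15% coinsurance on $10,662 = $1,599.30. Member owes $1,599.30 (running OOP $2,204.20).
#3 ($2,125): deductible met; 15% of $2,125 = $318.75. OOP would hit $2,522.95 > $2,450, so the cap limits the member to $2,450 − $2,204.20 = $245.80.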